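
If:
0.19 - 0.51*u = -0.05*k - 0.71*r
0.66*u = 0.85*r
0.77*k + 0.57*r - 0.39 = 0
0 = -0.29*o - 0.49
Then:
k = 10.36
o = -1.69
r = -13.32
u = -17.15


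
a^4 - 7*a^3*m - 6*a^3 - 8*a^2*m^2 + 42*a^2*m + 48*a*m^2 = a*(a - 6)*(a - 8*m)*(a + m)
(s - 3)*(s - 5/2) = s^2 - 11*s/2 + 15/2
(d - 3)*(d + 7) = d^2 + 4*d - 21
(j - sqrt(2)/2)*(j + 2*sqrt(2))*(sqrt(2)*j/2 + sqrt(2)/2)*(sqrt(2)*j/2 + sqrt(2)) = j^4/2 + 3*sqrt(2)*j^3/4 + 3*j^3/2 + 9*sqrt(2)*j^2/4 - 3*j + 3*sqrt(2)*j/2 - 2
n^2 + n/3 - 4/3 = (n - 1)*(n + 4/3)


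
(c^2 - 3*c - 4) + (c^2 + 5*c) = 2*c^2 + 2*c - 4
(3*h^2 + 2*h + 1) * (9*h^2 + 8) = 27*h^4 + 18*h^3 + 33*h^2 + 16*h + 8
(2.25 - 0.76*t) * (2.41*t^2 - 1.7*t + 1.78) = -1.8316*t^3 + 6.7145*t^2 - 5.1778*t + 4.005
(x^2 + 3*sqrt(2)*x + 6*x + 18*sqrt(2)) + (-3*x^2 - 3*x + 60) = -2*x^2 + 3*x + 3*sqrt(2)*x + 18*sqrt(2) + 60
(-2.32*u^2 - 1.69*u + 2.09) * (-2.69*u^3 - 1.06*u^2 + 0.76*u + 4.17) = 6.2408*u^5 + 7.0053*u^4 - 5.5939*u^3 - 13.1742*u^2 - 5.4589*u + 8.7153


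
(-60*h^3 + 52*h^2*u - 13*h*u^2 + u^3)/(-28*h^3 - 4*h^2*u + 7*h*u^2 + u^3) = (30*h^2 - 11*h*u + u^2)/(14*h^2 + 9*h*u + u^2)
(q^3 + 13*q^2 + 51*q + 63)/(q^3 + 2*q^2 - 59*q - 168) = (q + 3)/(q - 8)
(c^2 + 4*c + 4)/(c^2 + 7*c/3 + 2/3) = 3*(c + 2)/(3*c + 1)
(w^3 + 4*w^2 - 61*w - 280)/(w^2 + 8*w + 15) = (w^2 - w - 56)/(w + 3)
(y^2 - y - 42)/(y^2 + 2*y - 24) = (y - 7)/(y - 4)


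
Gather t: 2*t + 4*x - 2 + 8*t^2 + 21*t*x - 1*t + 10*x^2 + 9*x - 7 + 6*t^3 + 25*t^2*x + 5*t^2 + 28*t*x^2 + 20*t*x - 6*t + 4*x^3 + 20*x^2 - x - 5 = 6*t^3 + t^2*(25*x + 13) + t*(28*x^2 + 41*x - 5) + 4*x^3 + 30*x^2 + 12*x - 14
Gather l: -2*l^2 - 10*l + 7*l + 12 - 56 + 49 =-2*l^2 - 3*l + 5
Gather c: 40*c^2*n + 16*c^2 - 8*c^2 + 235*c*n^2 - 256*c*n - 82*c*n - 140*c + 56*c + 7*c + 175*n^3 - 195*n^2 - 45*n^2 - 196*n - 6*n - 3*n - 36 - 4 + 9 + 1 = c^2*(40*n + 8) + c*(235*n^2 - 338*n - 77) + 175*n^3 - 240*n^2 - 205*n - 30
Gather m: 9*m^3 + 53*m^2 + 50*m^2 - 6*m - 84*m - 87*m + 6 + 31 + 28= 9*m^3 + 103*m^2 - 177*m + 65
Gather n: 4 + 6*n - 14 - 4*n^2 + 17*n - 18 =-4*n^2 + 23*n - 28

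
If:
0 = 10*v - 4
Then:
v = 2/5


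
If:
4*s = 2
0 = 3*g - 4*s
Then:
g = 2/3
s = 1/2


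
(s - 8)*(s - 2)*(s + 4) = s^3 - 6*s^2 - 24*s + 64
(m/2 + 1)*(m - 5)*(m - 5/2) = m^3/2 - 11*m^2/4 - 5*m/4 + 25/2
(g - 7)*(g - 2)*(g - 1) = g^3 - 10*g^2 + 23*g - 14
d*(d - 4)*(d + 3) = d^3 - d^2 - 12*d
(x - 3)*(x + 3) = x^2 - 9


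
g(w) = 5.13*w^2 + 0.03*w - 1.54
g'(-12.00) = -123.09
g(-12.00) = 736.82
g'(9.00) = 92.37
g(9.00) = 414.26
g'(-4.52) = -46.35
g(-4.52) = 103.13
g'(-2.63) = -26.95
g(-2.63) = 33.86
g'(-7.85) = -80.51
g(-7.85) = 314.35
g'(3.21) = 32.96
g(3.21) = 51.42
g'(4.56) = 46.82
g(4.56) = 105.27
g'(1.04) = 10.70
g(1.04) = 4.04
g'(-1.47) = -15.05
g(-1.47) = 9.50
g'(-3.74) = -38.34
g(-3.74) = 70.10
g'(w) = 10.26*w + 0.03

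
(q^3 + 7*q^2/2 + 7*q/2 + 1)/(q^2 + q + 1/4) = 2*(q^2 + 3*q + 2)/(2*q + 1)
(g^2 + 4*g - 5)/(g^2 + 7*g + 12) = (g^2 + 4*g - 5)/(g^2 + 7*g + 12)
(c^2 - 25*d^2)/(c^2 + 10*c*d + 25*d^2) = (c - 5*d)/(c + 5*d)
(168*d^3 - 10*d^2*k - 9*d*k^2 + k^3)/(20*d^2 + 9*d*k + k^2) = (42*d^2 - 13*d*k + k^2)/(5*d + k)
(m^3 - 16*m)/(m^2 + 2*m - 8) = m*(m - 4)/(m - 2)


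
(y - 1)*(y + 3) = y^2 + 2*y - 3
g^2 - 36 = (g - 6)*(g + 6)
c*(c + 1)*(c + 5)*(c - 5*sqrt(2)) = c^4 - 5*sqrt(2)*c^3 + 6*c^3 - 30*sqrt(2)*c^2 + 5*c^2 - 25*sqrt(2)*c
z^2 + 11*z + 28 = (z + 4)*(z + 7)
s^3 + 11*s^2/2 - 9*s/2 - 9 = (s - 3/2)*(s + 1)*(s + 6)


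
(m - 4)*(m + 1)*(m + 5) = m^3 + 2*m^2 - 19*m - 20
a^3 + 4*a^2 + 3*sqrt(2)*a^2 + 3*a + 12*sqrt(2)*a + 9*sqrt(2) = (a + 1)*(a + 3)*(a + 3*sqrt(2))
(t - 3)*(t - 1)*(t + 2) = t^3 - 2*t^2 - 5*t + 6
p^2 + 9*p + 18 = (p + 3)*(p + 6)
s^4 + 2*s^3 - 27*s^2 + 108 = (s - 3)^2*(s + 2)*(s + 6)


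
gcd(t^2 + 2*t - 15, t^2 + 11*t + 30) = t + 5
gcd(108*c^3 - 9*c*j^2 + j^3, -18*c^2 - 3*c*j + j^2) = 18*c^2 + 3*c*j - j^2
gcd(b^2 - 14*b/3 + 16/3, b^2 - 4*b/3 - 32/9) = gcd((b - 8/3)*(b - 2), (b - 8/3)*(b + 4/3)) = b - 8/3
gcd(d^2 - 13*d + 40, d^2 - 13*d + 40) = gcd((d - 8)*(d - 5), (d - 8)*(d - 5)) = d^2 - 13*d + 40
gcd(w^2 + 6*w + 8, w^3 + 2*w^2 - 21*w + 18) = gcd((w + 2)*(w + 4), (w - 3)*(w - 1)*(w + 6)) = 1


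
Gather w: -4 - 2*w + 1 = -2*w - 3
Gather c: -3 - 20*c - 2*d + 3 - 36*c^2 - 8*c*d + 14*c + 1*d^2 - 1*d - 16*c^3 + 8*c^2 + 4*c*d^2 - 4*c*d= -16*c^3 - 28*c^2 + c*(4*d^2 - 12*d - 6) + d^2 - 3*d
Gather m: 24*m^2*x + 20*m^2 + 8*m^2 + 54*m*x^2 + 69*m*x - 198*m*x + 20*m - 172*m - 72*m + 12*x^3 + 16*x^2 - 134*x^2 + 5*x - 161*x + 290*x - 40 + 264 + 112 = m^2*(24*x + 28) + m*(54*x^2 - 129*x - 224) + 12*x^3 - 118*x^2 + 134*x + 336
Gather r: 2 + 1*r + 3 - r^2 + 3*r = -r^2 + 4*r + 5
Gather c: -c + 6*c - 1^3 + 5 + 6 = 5*c + 10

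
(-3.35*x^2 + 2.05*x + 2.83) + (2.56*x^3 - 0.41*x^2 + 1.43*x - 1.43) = 2.56*x^3 - 3.76*x^2 + 3.48*x + 1.4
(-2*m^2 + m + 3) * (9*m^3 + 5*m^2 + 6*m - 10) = -18*m^5 - m^4 + 20*m^3 + 41*m^2 + 8*m - 30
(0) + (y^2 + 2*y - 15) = y^2 + 2*y - 15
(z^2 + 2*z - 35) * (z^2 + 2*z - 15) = z^4 + 4*z^3 - 46*z^2 - 100*z + 525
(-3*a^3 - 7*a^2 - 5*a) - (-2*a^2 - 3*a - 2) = -3*a^3 - 5*a^2 - 2*a + 2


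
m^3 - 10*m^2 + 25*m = m*(m - 5)^2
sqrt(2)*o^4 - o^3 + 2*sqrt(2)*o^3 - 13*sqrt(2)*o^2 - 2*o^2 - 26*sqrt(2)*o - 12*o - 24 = (o + 2)*(o - 3*sqrt(2))*(o + 2*sqrt(2))*(sqrt(2)*o + 1)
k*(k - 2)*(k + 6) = k^3 + 4*k^2 - 12*k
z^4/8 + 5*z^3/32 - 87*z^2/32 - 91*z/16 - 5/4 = (z/4 + 1)*(z/2 + 1)*(z - 5)*(z + 1/4)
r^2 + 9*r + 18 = (r + 3)*(r + 6)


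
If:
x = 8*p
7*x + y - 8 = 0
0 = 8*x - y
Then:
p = 1/15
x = 8/15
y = 64/15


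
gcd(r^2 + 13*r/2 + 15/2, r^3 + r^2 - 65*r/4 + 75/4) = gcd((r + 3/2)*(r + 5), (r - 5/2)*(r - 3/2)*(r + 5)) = r + 5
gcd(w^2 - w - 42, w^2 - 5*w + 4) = 1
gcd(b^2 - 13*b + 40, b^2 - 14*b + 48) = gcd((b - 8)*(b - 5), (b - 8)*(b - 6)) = b - 8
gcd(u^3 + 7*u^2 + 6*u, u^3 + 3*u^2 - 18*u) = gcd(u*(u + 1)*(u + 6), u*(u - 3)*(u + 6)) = u^2 + 6*u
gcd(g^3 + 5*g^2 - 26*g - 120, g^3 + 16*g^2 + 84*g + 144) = g^2 + 10*g + 24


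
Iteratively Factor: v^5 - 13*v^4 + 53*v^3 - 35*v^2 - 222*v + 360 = (v - 3)*(v^4 - 10*v^3 + 23*v^2 + 34*v - 120) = (v - 3)^2*(v^3 - 7*v^2 + 2*v + 40) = (v - 5)*(v - 3)^2*(v^2 - 2*v - 8) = (v - 5)*(v - 4)*(v - 3)^2*(v + 2)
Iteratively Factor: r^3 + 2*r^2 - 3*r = (r - 1)*(r^2 + 3*r) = r*(r - 1)*(r + 3)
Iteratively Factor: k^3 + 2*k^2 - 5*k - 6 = (k + 1)*(k^2 + k - 6) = (k - 2)*(k + 1)*(k + 3)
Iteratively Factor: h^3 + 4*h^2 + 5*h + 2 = (h + 1)*(h^2 + 3*h + 2) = (h + 1)*(h + 2)*(h + 1)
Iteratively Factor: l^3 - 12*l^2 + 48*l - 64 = (l - 4)*(l^2 - 8*l + 16) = (l - 4)^2*(l - 4)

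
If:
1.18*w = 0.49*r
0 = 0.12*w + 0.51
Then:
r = -10.23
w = -4.25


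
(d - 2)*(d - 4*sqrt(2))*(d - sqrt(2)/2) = d^3 - 9*sqrt(2)*d^2/2 - 2*d^2 + 4*d + 9*sqrt(2)*d - 8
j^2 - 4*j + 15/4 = (j - 5/2)*(j - 3/2)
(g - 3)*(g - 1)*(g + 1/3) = g^3 - 11*g^2/3 + 5*g/3 + 1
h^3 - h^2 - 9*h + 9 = (h - 3)*(h - 1)*(h + 3)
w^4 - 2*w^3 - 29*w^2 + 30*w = w*(w - 6)*(w - 1)*(w + 5)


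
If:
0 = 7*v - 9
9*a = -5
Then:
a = -5/9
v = 9/7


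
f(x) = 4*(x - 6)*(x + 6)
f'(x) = 8*x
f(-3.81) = -85.94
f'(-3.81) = -30.48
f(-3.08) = -106.05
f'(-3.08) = -24.64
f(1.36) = -136.60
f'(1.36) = 10.88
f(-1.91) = -129.41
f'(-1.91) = -15.28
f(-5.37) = -28.65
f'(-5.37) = -42.96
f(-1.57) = -134.14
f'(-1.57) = -12.56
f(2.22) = -124.29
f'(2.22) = 17.76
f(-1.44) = -135.71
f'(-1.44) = -11.52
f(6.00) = 0.00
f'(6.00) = 48.00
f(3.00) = -108.00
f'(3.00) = 24.00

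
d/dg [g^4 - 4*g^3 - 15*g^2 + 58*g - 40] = 4*g^3 - 12*g^2 - 30*g + 58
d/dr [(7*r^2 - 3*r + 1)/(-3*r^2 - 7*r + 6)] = (-58*r^2 + 90*r - 11)/(9*r^4 + 42*r^3 + 13*r^2 - 84*r + 36)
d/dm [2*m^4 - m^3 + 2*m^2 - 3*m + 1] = 8*m^3 - 3*m^2 + 4*m - 3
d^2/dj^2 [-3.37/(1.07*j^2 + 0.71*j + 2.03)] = (7.716626*j^2 + 5.120378*j - 3.37*(2.14*j + 0.71)*(4.28*j + 1.42) + 14.639954)/(1.07*j^2 + 0.71*j + 2.03)^3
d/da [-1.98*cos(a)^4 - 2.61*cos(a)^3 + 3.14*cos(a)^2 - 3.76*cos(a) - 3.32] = (7.92*cos(a)^3 + 7.83*cos(a)^2 - 6.28*cos(a) + 3.76)*sin(a)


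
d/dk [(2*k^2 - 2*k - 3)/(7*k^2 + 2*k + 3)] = 18*k*(k + 3)/(49*k^4 + 28*k^3 + 46*k^2 + 12*k + 9)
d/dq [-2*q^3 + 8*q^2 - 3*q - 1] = -6*q^2 + 16*q - 3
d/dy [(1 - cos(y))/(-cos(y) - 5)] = -6*sin(y)/(cos(y) + 5)^2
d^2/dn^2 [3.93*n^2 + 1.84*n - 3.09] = 7.86000000000000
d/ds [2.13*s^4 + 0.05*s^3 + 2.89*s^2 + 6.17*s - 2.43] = 8.52*s^3 + 0.15*s^2 + 5.78*s + 6.17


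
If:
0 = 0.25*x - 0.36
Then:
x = 1.44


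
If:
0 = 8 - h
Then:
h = 8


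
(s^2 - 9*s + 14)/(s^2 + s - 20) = (s^2 - 9*s + 14)/(s^2 + s - 20)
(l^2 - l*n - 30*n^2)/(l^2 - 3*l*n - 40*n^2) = (l - 6*n)/(l - 8*n)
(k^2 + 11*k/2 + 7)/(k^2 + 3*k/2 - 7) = (k + 2)/(k - 2)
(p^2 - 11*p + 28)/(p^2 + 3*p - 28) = (p - 7)/(p + 7)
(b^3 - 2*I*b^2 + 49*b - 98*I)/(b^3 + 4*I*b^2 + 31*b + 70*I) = (b^2 - 9*I*b - 14)/(b^2 - 3*I*b + 10)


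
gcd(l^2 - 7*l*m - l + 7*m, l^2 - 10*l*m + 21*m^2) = l - 7*m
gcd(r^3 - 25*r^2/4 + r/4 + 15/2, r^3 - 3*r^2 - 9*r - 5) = r + 1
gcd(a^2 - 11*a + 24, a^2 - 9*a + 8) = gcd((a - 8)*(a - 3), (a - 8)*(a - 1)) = a - 8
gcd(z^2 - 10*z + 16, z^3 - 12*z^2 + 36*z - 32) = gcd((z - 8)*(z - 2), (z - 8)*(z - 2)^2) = z^2 - 10*z + 16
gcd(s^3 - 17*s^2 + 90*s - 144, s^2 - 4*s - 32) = s - 8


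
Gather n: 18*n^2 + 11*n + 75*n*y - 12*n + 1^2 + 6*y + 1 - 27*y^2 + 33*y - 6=18*n^2 + n*(75*y - 1) - 27*y^2 + 39*y - 4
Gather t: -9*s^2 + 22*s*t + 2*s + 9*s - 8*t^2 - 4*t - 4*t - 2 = -9*s^2 + 11*s - 8*t^2 + t*(22*s - 8) - 2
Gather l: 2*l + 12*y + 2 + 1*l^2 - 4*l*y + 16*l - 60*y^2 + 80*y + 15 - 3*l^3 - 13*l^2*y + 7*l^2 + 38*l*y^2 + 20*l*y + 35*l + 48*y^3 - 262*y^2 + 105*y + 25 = -3*l^3 + l^2*(8 - 13*y) + l*(38*y^2 + 16*y + 53) + 48*y^3 - 322*y^2 + 197*y + 42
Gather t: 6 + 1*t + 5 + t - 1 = 2*t + 10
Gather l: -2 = -2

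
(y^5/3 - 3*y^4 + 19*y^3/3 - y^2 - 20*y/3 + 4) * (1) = y^5/3 - 3*y^4 + 19*y^3/3 - y^2 - 20*y/3 + 4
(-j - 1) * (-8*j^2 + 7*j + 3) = 8*j^3 + j^2 - 10*j - 3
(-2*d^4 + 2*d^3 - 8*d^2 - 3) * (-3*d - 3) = 6*d^5 + 18*d^3 + 24*d^2 + 9*d + 9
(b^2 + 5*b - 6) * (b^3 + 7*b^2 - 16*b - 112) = b^5 + 12*b^4 + 13*b^3 - 234*b^2 - 464*b + 672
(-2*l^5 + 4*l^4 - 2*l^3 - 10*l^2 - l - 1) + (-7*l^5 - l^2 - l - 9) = -9*l^5 + 4*l^4 - 2*l^3 - 11*l^2 - 2*l - 10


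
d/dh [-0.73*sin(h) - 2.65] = -0.73*cos(h)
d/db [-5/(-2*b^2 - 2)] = -5*b/(b^2 + 1)^2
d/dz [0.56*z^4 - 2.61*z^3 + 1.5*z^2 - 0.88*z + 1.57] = 2.24*z^3 - 7.83*z^2 + 3.0*z - 0.88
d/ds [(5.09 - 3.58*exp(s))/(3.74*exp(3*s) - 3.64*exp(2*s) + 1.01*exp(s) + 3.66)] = (26.7784*exp(3*s) - 70.141*exp(2*s) + 37.0552*exp(s) - 18.2437)*exp(s)/(13.9876*exp(6*s) - 27.2272*exp(5*s) + 20.8044*exp(4*s) + 20.024*exp(3*s) - 25.6247*exp(2*s) + 7.3932*exp(s) + 13.3956)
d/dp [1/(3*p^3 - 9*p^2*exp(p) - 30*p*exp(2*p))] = (p^2*exp(p) - p^2 + 20*p*exp(2*p)/3 + 2*p*exp(p) + 10*exp(2*p)/3)/(p^2*(-p^2 + 3*p*exp(p) + 10*exp(2*p))^2)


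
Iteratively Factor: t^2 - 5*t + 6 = (t - 2)*(t - 3)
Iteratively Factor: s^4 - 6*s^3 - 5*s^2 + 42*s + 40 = (s + 1)*(s^3 - 7*s^2 + 2*s + 40) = (s - 4)*(s + 1)*(s^2 - 3*s - 10) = (s - 5)*(s - 4)*(s + 1)*(s + 2)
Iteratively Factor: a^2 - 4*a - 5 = (a - 5)*(a + 1)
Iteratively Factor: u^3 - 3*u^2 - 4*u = (u)*(u^2 - 3*u - 4) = u*(u - 4)*(u + 1)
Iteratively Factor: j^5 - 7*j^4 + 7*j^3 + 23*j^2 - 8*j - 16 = (j + 1)*(j^4 - 8*j^3 + 15*j^2 + 8*j - 16) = (j - 1)*(j + 1)*(j^3 - 7*j^2 + 8*j + 16) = (j - 4)*(j - 1)*(j + 1)*(j^2 - 3*j - 4) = (j - 4)*(j - 1)*(j + 1)^2*(j - 4)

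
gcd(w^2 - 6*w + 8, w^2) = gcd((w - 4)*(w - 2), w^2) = 1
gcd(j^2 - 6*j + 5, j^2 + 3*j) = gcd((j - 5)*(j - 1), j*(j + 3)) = 1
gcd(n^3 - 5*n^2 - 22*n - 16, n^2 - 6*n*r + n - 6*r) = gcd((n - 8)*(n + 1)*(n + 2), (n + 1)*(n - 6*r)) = n + 1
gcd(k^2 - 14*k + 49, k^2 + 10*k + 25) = 1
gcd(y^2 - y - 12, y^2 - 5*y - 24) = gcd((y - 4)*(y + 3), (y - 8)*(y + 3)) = y + 3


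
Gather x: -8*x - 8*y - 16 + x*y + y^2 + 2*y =x*(y - 8) + y^2 - 6*y - 16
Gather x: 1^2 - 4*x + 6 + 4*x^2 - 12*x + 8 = 4*x^2 - 16*x + 15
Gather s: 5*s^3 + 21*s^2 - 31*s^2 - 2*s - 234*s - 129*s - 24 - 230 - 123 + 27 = 5*s^3 - 10*s^2 - 365*s - 350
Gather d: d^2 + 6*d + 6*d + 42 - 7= d^2 + 12*d + 35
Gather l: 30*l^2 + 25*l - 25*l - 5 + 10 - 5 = 30*l^2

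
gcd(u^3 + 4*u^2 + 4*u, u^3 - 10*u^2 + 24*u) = u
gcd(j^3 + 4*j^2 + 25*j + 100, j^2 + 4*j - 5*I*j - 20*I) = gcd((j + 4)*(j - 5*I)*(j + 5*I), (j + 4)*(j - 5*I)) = j^2 + j*(4 - 5*I) - 20*I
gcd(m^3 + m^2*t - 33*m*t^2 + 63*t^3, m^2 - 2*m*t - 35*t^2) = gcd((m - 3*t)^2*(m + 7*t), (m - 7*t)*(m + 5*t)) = 1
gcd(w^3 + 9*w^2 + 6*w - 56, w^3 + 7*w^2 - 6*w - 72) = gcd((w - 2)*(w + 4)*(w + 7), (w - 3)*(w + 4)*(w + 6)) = w + 4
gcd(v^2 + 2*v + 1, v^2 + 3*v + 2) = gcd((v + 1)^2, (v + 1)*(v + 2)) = v + 1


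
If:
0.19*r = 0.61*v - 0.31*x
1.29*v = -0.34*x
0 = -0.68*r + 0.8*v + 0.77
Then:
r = 1.29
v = 0.14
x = -0.52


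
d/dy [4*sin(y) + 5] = 4*cos(y)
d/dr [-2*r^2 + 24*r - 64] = 24 - 4*r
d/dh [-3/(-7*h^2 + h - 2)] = 3*(1 - 14*h)/(7*h^2 - h + 2)^2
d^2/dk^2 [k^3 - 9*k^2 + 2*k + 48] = 6*k - 18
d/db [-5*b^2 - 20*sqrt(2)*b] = -10*b - 20*sqrt(2)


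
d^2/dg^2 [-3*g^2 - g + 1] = -6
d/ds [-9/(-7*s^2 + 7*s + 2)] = 63*(1 - 2*s)/(-7*s^2 + 7*s + 2)^2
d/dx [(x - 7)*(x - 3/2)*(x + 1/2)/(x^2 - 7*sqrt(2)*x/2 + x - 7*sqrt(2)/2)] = (4*x^4 - 28*sqrt(2)*x^3 + 8*x^3 - 57*x^2 + 70*sqrt(2)*x^2 - 42*x + 224*sqrt(2)*x - 21 - 14*sqrt(2))/(2*(2*x^4 - 14*sqrt(2)*x^3 + 4*x^3 - 28*sqrt(2)*x^2 + 51*x^2 - 14*sqrt(2)*x + 98*x + 49))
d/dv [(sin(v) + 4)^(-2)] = -2*cos(v)/(sin(v) + 4)^3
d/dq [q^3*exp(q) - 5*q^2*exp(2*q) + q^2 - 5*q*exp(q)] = q^3*exp(q) - 10*q^2*exp(2*q) + 3*q^2*exp(q) - 10*q*exp(2*q) - 5*q*exp(q) + 2*q - 5*exp(q)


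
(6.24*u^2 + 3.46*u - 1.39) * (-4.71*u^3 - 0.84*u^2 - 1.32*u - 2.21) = -29.3904*u^5 - 21.5382*u^4 - 4.5963*u^3 - 17.19*u^2 - 5.8118*u + 3.0719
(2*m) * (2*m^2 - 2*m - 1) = 4*m^3 - 4*m^2 - 2*m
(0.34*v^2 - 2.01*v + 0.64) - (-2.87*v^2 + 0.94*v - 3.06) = 3.21*v^2 - 2.95*v + 3.7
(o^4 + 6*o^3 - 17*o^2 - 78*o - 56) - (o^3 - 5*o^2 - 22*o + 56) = o^4 + 5*o^3 - 12*o^2 - 56*o - 112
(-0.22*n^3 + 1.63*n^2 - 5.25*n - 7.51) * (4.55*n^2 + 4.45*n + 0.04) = -1.001*n^5 + 6.4375*n^4 - 16.6428*n^3 - 57.4678*n^2 - 33.6295*n - 0.3004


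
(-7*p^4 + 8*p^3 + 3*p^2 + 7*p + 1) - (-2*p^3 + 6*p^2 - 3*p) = -7*p^4 + 10*p^3 - 3*p^2 + 10*p + 1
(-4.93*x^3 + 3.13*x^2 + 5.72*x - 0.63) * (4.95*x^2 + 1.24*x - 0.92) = -24.4035*x^5 + 9.3803*x^4 + 36.7308*x^3 + 1.0947*x^2 - 6.0436*x + 0.5796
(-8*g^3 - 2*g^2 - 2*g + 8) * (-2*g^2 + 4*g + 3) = 16*g^5 - 28*g^4 - 28*g^3 - 30*g^2 + 26*g + 24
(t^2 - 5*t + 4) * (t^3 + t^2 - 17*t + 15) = t^5 - 4*t^4 - 18*t^3 + 104*t^2 - 143*t + 60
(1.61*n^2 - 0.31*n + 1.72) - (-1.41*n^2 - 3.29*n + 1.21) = 3.02*n^2 + 2.98*n + 0.51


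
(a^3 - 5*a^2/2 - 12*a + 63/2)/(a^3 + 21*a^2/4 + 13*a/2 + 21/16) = 8*(a^2 - 6*a + 9)/(8*a^2 + 14*a + 3)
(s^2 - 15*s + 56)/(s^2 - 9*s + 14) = (s - 8)/(s - 2)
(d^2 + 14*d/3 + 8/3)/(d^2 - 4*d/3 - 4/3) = (d + 4)/(d - 2)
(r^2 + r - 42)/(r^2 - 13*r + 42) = (r + 7)/(r - 7)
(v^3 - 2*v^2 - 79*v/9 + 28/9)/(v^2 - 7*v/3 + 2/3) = (3*v^2 - 5*v - 28)/(3*(v - 2))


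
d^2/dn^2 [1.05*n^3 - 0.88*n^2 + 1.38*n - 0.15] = 6.3*n - 1.76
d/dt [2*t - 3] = 2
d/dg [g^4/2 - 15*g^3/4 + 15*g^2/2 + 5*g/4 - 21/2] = 2*g^3 - 45*g^2/4 + 15*g + 5/4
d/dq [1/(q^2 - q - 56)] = (1 - 2*q)/(-q^2 + q + 56)^2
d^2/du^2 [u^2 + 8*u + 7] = 2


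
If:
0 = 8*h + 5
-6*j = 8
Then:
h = -5/8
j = -4/3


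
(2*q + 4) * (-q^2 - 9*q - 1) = -2*q^3 - 22*q^2 - 38*q - 4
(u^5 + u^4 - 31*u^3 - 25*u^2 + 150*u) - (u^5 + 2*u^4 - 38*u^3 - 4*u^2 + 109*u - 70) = -u^4 + 7*u^3 - 21*u^2 + 41*u + 70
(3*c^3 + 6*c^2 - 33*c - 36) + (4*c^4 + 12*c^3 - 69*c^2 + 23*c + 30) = 4*c^4 + 15*c^3 - 63*c^2 - 10*c - 6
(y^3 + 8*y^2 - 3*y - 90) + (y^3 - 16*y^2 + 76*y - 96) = 2*y^3 - 8*y^2 + 73*y - 186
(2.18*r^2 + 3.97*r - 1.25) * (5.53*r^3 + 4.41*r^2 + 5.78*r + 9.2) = 12.0554*r^5 + 31.5679*r^4 + 23.1956*r^3 + 37.4901*r^2 + 29.299*r - 11.5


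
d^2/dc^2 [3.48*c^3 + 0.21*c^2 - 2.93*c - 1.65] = 20.88*c + 0.42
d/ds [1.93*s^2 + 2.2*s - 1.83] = 3.86*s + 2.2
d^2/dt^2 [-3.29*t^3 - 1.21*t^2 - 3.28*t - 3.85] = -19.74*t - 2.42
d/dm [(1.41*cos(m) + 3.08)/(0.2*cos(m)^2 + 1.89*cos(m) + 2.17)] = (0.282*cos(m)^2 + 1.232*cos(m) + 2.7615)*sin(m)/(0.04*cos(m)^4 + 0.756*cos(m)^3 + 4.4401*cos(m)^2 + 8.2026*cos(m) + 4.7089)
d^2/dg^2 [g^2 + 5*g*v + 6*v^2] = 2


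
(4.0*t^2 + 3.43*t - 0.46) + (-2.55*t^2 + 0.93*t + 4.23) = 1.45*t^2 + 4.36*t + 3.77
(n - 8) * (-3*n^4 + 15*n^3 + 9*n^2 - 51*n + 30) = -3*n^5 + 39*n^4 - 111*n^3 - 123*n^2 + 438*n - 240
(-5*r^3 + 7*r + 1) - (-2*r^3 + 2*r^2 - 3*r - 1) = -3*r^3 - 2*r^2 + 10*r + 2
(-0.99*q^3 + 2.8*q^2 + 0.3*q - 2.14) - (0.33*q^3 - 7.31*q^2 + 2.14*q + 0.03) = -1.32*q^3 + 10.11*q^2 - 1.84*q - 2.17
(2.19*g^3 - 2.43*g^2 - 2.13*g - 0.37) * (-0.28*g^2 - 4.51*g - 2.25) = -0.6132*g^5 - 9.1965*g^4 + 6.6282*g^3 + 15.1774*g^2 + 6.4612*g + 0.8325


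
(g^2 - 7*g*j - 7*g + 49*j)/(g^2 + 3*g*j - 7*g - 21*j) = (g - 7*j)/(g + 3*j)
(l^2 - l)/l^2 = (l - 1)/l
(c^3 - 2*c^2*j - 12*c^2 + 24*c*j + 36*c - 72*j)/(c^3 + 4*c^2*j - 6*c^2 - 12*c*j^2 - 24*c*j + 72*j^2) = (c - 6)/(c + 6*j)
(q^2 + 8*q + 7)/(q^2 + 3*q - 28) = (q + 1)/(q - 4)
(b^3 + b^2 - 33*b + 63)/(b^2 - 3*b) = b + 4 - 21/b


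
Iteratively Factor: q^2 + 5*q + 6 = (q + 2)*(q + 3)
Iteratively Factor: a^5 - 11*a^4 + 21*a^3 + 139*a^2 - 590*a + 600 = (a - 5)*(a^4 - 6*a^3 - 9*a^2 + 94*a - 120) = (a - 5)*(a - 3)*(a^3 - 3*a^2 - 18*a + 40) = (a - 5)^2*(a - 3)*(a^2 + 2*a - 8) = (a - 5)^2*(a - 3)*(a + 4)*(a - 2)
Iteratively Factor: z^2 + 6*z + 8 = (z + 4)*(z + 2)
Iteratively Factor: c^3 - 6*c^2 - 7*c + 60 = (c + 3)*(c^2 - 9*c + 20) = (c - 5)*(c + 3)*(c - 4)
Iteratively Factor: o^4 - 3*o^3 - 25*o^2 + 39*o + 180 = (o - 4)*(o^3 + o^2 - 21*o - 45) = (o - 4)*(o + 3)*(o^2 - 2*o - 15) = (o - 5)*(o - 4)*(o + 3)*(o + 3)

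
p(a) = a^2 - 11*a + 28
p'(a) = 2*a - 11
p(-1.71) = 49.73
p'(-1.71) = -14.42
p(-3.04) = 70.68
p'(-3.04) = -17.08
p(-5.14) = 110.96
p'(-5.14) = -21.28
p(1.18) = 16.41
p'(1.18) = -8.64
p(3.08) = 3.61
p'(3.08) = -4.84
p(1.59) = 13.04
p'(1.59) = -7.82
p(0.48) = 22.95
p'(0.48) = -10.04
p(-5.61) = 121.18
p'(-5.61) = -22.22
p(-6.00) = 130.00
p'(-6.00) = -23.00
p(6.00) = -2.00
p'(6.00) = 1.00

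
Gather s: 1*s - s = 0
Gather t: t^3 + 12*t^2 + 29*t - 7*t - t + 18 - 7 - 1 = t^3 + 12*t^2 + 21*t + 10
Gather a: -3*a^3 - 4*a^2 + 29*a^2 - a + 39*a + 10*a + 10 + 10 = -3*a^3 + 25*a^2 + 48*a + 20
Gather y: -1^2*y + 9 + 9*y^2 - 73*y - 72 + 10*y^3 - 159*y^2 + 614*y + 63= 10*y^3 - 150*y^2 + 540*y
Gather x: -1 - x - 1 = -x - 2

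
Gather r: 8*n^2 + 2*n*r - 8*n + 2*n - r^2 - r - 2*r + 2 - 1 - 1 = 8*n^2 - 6*n - r^2 + r*(2*n - 3)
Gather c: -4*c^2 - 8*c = -4*c^2 - 8*c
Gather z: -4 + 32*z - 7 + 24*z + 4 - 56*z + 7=0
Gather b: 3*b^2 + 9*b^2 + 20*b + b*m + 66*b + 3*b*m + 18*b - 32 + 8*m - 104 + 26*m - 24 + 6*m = 12*b^2 + b*(4*m + 104) + 40*m - 160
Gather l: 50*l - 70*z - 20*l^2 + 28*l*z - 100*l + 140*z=-20*l^2 + l*(28*z - 50) + 70*z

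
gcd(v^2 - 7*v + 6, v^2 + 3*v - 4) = v - 1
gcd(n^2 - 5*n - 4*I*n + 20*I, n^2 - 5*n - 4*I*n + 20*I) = n^2 + n*(-5 - 4*I) + 20*I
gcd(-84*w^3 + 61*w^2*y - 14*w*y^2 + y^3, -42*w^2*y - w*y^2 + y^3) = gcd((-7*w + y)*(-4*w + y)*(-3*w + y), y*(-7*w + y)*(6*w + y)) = -7*w + y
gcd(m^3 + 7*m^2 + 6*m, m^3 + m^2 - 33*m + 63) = 1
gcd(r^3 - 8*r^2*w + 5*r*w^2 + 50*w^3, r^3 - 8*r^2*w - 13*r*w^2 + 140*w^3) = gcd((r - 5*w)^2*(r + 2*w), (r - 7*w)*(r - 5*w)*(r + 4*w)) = r - 5*w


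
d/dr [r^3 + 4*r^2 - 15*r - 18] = 3*r^2 + 8*r - 15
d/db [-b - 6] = -1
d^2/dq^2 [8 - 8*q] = 0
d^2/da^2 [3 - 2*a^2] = -4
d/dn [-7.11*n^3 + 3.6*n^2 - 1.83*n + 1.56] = -21.33*n^2 + 7.2*n - 1.83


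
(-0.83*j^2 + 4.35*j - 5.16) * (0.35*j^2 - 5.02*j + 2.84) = -0.2905*j^4 + 5.6891*j^3 - 26.0002*j^2 + 38.2572*j - 14.6544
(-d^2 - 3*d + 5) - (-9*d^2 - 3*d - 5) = 8*d^2 + 10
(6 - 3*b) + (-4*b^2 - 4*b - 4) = -4*b^2 - 7*b + 2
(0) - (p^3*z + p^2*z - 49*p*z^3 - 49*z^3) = -p^3*z - p^2*z + 49*p*z^3 + 49*z^3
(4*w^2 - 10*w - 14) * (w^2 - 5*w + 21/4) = 4*w^4 - 30*w^3 + 57*w^2 + 35*w/2 - 147/2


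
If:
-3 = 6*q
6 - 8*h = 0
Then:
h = 3/4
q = -1/2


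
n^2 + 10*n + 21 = (n + 3)*(n + 7)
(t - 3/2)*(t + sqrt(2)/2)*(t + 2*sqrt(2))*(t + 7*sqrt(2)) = t^4 - 3*t^3/2 + 19*sqrt(2)*t^3/2 - 57*sqrt(2)*t^2/4 + 37*t^2 - 111*t/2 + 14*sqrt(2)*t - 21*sqrt(2)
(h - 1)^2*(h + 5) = h^3 + 3*h^2 - 9*h + 5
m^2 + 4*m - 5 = (m - 1)*(m + 5)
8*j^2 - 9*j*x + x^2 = (-8*j + x)*(-j + x)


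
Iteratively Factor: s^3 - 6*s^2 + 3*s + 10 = (s - 5)*(s^2 - s - 2) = (s - 5)*(s + 1)*(s - 2)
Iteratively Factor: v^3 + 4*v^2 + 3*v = (v + 1)*(v^2 + 3*v) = v*(v + 1)*(v + 3)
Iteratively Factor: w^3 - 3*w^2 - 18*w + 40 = (w - 5)*(w^2 + 2*w - 8) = (w - 5)*(w + 4)*(w - 2)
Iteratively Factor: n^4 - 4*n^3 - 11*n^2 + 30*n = (n + 3)*(n^3 - 7*n^2 + 10*n) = (n - 2)*(n + 3)*(n^2 - 5*n) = n*(n - 2)*(n + 3)*(n - 5)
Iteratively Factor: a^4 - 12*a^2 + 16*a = (a)*(a^3 - 12*a + 16) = a*(a + 4)*(a^2 - 4*a + 4) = a*(a - 2)*(a + 4)*(a - 2)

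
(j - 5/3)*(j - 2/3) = j^2 - 7*j/3 + 10/9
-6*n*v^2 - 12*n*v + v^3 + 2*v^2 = v*(-6*n + v)*(v + 2)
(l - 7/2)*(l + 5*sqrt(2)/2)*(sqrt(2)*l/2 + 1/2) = sqrt(2)*l^3/2 - 7*sqrt(2)*l^2/4 + 3*l^2 - 21*l/2 + 5*sqrt(2)*l/4 - 35*sqrt(2)/8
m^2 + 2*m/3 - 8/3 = (m - 4/3)*(m + 2)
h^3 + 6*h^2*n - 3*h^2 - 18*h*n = h*(h - 3)*(h + 6*n)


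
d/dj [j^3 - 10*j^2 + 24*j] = 3*j^2 - 20*j + 24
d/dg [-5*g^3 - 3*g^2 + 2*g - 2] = -15*g^2 - 6*g + 2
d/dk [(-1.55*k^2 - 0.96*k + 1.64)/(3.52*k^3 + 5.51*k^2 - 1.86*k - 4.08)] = (5.456*k^4 + 6.7584*k^3 - 9.1458*k^2 - 5.42479999999999*k + 6.9672)/(12.3904*k^6 + 38.7904*k^5 + 17.2657*k^4 - 49.2204*k^3 - 41.502*k^2 + 15.1776*k + 16.6464)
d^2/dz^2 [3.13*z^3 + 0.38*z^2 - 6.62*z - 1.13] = 18.78*z + 0.76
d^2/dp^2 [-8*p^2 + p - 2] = -16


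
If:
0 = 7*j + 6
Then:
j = -6/7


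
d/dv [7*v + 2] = 7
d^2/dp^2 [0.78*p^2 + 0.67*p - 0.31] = 1.56000000000000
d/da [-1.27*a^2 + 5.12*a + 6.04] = 5.12 - 2.54*a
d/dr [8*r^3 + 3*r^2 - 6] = 6*r*(4*r + 1)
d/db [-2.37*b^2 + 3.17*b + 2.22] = 3.17 - 4.74*b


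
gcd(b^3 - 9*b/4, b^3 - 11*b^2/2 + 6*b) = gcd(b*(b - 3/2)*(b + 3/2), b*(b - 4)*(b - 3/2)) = b^2 - 3*b/2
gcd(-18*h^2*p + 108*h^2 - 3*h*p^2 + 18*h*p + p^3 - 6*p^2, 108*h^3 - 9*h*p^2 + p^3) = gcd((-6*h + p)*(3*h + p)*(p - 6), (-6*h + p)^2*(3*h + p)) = -18*h^2 - 3*h*p + p^2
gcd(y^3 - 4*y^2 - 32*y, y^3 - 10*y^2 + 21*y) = y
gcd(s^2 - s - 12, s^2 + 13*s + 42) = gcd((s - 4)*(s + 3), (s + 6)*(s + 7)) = 1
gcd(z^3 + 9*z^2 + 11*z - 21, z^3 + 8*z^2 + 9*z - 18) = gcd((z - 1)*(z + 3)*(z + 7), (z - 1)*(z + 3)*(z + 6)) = z^2 + 2*z - 3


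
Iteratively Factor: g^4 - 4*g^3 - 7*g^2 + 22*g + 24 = (g + 2)*(g^3 - 6*g^2 + 5*g + 12) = (g - 3)*(g + 2)*(g^2 - 3*g - 4) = (g - 4)*(g - 3)*(g + 2)*(g + 1)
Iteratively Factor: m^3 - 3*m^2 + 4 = (m - 2)*(m^2 - m - 2) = (m - 2)*(m + 1)*(m - 2)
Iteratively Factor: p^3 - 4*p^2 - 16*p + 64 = (p + 4)*(p^2 - 8*p + 16) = (p - 4)*(p + 4)*(p - 4)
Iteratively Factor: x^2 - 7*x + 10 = (x - 5)*(x - 2)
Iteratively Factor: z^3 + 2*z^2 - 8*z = (z + 4)*(z^2 - 2*z) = z*(z + 4)*(z - 2)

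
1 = 1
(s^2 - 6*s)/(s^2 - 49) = s*(s - 6)/(s^2 - 49)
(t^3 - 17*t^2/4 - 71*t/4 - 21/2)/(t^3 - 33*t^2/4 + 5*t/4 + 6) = (t^2 - 5*t - 14)/(t^2 - 9*t + 8)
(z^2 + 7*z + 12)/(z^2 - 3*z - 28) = (z + 3)/(z - 7)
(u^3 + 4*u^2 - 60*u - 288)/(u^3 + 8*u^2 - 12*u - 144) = (u - 8)/(u - 4)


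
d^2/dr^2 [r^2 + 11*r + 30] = 2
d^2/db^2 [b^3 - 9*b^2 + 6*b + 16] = 6*b - 18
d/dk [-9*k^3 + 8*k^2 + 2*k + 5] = -27*k^2 + 16*k + 2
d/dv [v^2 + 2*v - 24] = 2*v + 2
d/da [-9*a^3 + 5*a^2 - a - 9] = -27*a^2 + 10*a - 1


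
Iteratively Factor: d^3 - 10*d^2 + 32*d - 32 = (d - 2)*(d^2 - 8*d + 16) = (d - 4)*(d - 2)*(d - 4)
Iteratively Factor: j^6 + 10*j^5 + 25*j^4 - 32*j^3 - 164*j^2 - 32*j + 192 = (j + 3)*(j^5 + 7*j^4 + 4*j^3 - 44*j^2 - 32*j + 64) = (j - 2)*(j + 3)*(j^4 + 9*j^3 + 22*j^2 - 32) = (j - 2)*(j + 2)*(j + 3)*(j^3 + 7*j^2 + 8*j - 16) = (j - 2)*(j + 2)*(j + 3)*(j + 4)*(j^2 + 3*j - 4) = (j - 2)*(j + 2)*(j + 3)*(j + 4)^2*(j - 1)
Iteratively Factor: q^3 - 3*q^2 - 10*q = (q)*(q^2 - 3*q - 10) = q*(q - 5)*(q + 2)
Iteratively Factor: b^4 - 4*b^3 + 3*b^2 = (b)*(b^3 - 4*b^2 + 3*b) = b^2*(b^2 - 4*b + 3) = b^2*(b - 3)*(b - 1)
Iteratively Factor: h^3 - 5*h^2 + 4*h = (h)*(h^2 - 5*h + 4) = h*(h - 4)*(h - 1)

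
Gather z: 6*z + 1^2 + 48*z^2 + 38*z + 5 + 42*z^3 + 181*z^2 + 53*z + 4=42*z^3 + 229*z^2 + 97*z + 10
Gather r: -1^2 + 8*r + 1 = 8*r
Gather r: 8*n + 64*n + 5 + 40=72*n + 45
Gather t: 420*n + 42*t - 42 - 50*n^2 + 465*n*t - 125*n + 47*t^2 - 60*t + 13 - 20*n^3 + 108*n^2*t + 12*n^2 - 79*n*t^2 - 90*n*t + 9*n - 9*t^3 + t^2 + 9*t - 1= -20*n^3 - 38*n^2 + 304*n - 9*t^3 + t^2*(48 - 79*n) + t*(108*n^2 + 375*n - 9) - 30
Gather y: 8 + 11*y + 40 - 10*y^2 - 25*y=-10*y^2 - 14*y + 48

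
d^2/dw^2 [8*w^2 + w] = 16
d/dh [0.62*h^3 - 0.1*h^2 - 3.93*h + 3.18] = 1.86*h^2 - 0.2*h - 3.93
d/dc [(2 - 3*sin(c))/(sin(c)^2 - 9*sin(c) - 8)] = (3*sin(c)^2 - 4*sin(c) + 42)*cos(c)/(sin(c)^2 - 9*sin(c) - 8)^2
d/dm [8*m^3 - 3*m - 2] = 24*m^2 - 3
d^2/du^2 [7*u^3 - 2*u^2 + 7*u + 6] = 42*u - 4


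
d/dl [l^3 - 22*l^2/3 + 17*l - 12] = 3*l^2 - 44*l/3 + 17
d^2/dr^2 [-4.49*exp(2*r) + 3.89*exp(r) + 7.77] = (3.89 - 17.96*exp(r))*exp(r)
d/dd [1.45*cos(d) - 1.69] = -1.45*sin(d)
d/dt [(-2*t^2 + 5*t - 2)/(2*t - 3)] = (-4*t^2 + 12*t - 11)/(4*t^2 - 12*t + 9)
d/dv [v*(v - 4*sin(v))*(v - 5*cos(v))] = v*(v - 4*sin(v))*(5*sin(v) + 1) - v*(v - 5*cos(v))*(4*cos(v) - 1) + (v - 4*sin(v))*(v - 5*cos(v))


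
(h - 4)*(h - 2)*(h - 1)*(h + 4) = h^4 - 3*h^3 - 14*h^2 + 48*h - 32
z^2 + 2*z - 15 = (z - 3)*(z + 5)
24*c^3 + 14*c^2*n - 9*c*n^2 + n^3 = (-6*c + n)*(-4*c + n)*(c + n)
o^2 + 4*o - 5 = (o - 1)*(o + 5)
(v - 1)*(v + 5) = v^2 + 4*v - 5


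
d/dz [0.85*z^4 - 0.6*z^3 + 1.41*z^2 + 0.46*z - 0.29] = 3.4*z^3 - 1.8*z^2 + 2.82*z + 0.46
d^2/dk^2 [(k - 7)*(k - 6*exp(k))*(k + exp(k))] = -5*k^2*exp(k) - 24*k*exp(2*k) + 15*k*exp(k) + 6*k + 144*exp(2*k) + 60*exp(k) - 14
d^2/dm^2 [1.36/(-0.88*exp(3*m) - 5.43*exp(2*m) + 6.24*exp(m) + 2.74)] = (-1.36*(2.64*exp(2*m) + 10.86*exp(m) - 6.24)*(5.28*exp(2*m) + 21.72*exp(m) - 12.48)*exp(m) + (10.7712*exp(2*m) + 29.5392*exp(m) - 8.4864)*(0.88*exp(3*m) + 5.43*exp(2*m) - 6.24*exp(m) - 2.74))*exp(m)/(0.88*exp(3*m) + 5.43*exp(2*m) - 6.24*exp(m) - 2.74)^3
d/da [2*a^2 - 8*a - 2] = 4*a - 8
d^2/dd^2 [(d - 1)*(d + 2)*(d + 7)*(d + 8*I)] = 12*d^2 + 48*d*(1 + I) + 10 + 128*I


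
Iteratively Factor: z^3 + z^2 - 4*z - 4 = (z - 2)*(z^2 + 3*z + 2) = (z - 2)*(z + 1)*(z + 2)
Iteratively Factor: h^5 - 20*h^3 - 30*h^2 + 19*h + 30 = (h - 1)*(h^4 + h^3 - 19*h^2 - 49*h - 30) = (h - 1)*(h + 1)*(h^3 - 19*h - 30) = (h - 5)*(h - 1)*(h + 1)*(h^2 + 5*h + 6) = (h - 5)*(h - 1)*(h + 1)*(h + 2)*(h + 3)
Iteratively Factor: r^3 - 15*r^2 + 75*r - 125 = (r - 5)*(r^2 - 10*r + 25) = (r - 5)^2*(r - 5)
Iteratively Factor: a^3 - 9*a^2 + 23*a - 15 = (a - 5)*(a^2 - 4*a + 3) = (a - 5)*(a - 3)*(a - 1)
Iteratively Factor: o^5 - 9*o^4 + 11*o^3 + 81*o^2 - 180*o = (o - 5)*(o^4 - 4*o^3 - 9*o^2 + 36*o) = (o - 5)*(o - 3)*(o^3 - o^2 - 12*o) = (o - 5)*(o - 3)*(o + 3)*(o^2 - 4*o) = (o - 5)*(o - 4)*(o - 3)*(o + 3)*(o)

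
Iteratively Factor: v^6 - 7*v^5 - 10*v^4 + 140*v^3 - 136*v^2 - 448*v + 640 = (v - 2)*(v^5 - 5*v^4 - 20*v^3 + 100*v^2 + 64*v - 320) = (v - 5)*(v - 2)*(v^4 - 20*v^2 + 64) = (v - 5)*(v - 2)*(v + 4)*(v^3 - 4*v^2 - 4*v + 16) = (v - 5)*(v - 2)*(v + 2)*(v + 4)*(v^2 - 6*v + 8) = (v - 5)*(v - 4)*(v - 2)*(v + 2)*(v + 4)*(v - 2)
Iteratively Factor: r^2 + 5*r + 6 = (r + 2)*(r + 3)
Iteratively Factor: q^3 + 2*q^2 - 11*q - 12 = (q + 1)*(q^2 + q - 12) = (q - 3)*(q + 1)*(q + 4)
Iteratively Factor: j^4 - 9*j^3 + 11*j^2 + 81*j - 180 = (j - 3)*(j^3 - 6*j^2 - 7*j + 60) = (j - 3)*(j + 3)*(j^2 - 9*j + 20) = (j - 5)*(j - 3)*(j + 3)*(j - 4)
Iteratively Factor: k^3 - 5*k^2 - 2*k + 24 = (k - 3)*(k^2 - 2*k - 8) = (k - 3)*(k + 2)*(k - 4)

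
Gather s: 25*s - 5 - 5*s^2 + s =-5*s^2 + 26*s - 5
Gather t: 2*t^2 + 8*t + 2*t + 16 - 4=2*t^2 + 10*t + 12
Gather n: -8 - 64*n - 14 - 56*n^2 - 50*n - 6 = -56*n^2 - 114*n - 28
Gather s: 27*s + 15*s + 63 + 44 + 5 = 42*s + 112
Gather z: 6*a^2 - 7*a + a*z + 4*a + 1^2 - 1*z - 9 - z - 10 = 6*a^2 - 3*a + z*(a - 2) - 18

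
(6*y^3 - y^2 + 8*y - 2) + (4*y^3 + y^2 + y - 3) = 10*y^3 + 9*y - 5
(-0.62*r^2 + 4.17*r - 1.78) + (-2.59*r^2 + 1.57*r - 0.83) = -3.21*r^2 + 5.74*r - 2.61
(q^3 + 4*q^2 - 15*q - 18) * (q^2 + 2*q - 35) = q^5 + 6*q^4 - 42*q^3 - 188*q^2 + 489*q + 630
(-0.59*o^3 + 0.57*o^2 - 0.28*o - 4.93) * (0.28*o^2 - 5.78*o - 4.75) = -0.1652*o^5 + 3.5698*o^4 - 0.5705*o^3 - 2.4695*o^2 + 29.8254*o + 23.4175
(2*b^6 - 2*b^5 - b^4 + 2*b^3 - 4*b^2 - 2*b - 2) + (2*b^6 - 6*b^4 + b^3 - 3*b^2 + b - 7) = 4*b^6 - 2*b^5 - 7*b^4 + 3*b^3 - 7*b^2 - b - 9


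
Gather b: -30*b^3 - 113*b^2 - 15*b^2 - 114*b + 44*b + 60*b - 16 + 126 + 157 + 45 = -30*b^3 - 128*b^2 - 10*b + 312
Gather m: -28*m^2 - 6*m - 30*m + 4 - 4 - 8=-28*m^2 - 36*m - 8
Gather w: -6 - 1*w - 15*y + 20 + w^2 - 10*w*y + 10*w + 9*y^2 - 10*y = w^2 + w*(9 - 10*y) + 9*y^2 - 25*y + 14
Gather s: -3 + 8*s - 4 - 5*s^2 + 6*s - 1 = -5*s^2 + 14*s - 8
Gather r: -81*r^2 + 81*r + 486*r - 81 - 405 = -81*r^2 + 567*r - 486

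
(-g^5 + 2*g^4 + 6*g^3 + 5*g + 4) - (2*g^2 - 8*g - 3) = -g^5 + 2*g^4 + 6*g^3 - 2*g^2 + 13*g + 7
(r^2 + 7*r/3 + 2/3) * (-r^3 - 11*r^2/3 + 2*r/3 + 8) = -r^5 - 6*r^4 - 77*r^3/9 + 64*r^2/9 + 172*r/9 + 16/3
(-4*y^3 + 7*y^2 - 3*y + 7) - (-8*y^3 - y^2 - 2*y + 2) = 4*y^3 + 8*y^2 - y + 5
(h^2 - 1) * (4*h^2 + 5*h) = 4*h^4 + 5*h^3 - 4*h^2 - 5*h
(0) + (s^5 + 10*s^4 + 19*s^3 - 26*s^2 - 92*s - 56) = s^5 + 10*s^4 + 19*s^3 - 26*s^2 - 92*s - 56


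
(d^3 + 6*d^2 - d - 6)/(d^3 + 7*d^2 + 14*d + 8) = (d^2 + 5*d - 6)/(d^2 + 6*d + 8)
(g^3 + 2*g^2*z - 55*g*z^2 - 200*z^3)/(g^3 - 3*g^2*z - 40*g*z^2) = (g + 5*z)/g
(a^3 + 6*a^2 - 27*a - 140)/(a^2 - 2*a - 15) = (a^2 + 11*a + 28)/(a + 3)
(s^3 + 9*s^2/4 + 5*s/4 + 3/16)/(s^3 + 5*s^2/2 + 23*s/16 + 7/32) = 2*(2*s + 3)/(4*s + 7)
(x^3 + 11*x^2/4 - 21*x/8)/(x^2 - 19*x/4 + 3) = x*(2*x + 7)/(2*(x - 4))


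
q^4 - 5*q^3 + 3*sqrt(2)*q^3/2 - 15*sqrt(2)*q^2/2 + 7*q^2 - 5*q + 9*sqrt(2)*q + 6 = (q - 3)*(q - 2)*(q + sqrt(2)/2)*(q + sqrt(2))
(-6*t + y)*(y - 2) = -6*t*y + 12*t + y^2 - 2*y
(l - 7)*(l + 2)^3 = l^4 - l^3 - 30*l^2 - 76*l - 56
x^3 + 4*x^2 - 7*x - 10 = (x - 2)*(x + 1)*(x + 5)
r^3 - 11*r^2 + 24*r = r*(r - 8)*(r - 3)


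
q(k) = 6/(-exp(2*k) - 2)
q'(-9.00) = 0.00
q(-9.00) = -3.00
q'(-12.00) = 0.00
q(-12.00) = -3.00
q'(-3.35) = 0.00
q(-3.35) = -3.00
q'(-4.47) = 0.00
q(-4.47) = -3.00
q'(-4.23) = 0.00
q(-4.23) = -3.00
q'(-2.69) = 0.01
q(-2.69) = -2.99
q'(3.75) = 0.01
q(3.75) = -0.00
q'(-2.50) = 0.02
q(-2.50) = -2.99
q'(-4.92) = 0.00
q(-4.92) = -3.00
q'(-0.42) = 0.88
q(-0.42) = -2.47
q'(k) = 12*exp(2*k)/(-exp(2*k) - 2)^2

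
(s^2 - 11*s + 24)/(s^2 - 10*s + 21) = (s - 8)/(s - 7)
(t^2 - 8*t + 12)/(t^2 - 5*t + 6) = (t - 6)/(t - 3)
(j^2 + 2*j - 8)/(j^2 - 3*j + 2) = (j + 4)/(j - 1)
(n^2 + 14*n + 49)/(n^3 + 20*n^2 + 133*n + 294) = 1/(n + 6)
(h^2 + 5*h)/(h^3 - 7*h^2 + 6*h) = (h + 5)/(h^2 - 7*h + 6)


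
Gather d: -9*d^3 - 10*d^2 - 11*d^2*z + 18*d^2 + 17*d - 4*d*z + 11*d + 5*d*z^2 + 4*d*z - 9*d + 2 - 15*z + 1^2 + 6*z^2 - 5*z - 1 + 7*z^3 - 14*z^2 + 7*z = -9*d^3 + d^2*(8 - 11*z) + d*(5*z^2 + 19) + 7*z^3 - 8*z^2 - 13*z + 2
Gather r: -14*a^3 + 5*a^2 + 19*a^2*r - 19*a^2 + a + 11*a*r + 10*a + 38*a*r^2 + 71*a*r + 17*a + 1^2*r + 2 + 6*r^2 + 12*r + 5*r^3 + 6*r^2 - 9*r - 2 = -14*a^3 - 14*a^2 + 28*a + 5*r^3 + r^2*(38*a + 12) + r*(19*a^2 + 82*a + 4)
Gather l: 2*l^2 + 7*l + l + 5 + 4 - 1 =2*l^2 + 8*l + 8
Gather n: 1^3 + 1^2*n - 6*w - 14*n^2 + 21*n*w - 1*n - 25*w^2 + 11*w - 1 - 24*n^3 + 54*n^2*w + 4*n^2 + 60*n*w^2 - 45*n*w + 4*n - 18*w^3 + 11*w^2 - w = -24*n^3 + n^2*(54*w - 10) + n*(60*w^2 - 24*w + 4) - 18*w^3 - 14*w^2 + 4*w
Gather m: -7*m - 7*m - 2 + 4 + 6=8 - 14*m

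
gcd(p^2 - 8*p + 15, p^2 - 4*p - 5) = p - 5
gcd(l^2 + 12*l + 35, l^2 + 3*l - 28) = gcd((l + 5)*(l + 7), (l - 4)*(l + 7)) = l + 7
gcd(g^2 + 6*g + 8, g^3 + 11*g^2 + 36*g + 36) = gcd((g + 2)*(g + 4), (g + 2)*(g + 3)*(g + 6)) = g + 2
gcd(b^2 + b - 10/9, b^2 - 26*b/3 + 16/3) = b - 2/3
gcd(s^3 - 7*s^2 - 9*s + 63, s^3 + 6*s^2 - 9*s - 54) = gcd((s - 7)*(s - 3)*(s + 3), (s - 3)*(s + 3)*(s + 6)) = s^2 - 9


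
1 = 1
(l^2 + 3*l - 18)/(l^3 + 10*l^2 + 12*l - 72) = (l - 3)/(l^2 + 4*l - 12)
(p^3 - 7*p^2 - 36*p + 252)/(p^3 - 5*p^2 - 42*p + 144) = (p^2 - 13*p + 42)/(p^2 - 11*p + 24)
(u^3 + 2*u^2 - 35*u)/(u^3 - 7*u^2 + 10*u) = (u + 7)/(u - 2)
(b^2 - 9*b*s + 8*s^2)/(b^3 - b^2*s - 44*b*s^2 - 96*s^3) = (b - s)/(b^2 + 7*b*s + 12*s^2)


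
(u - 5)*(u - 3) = u^2 - 8*u + 15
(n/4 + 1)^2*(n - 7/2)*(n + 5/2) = n^4/16 + 7*n^3/16 - 3*n^2/64 - 43*n/8 - 35/4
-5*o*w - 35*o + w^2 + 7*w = (-5*o + w)*(w + 7)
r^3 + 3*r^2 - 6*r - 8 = (r - 2)*(r + 1)*(r + 4)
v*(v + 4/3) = v^2 + 4*v/3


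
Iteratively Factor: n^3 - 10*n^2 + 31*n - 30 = (n - 3)*(n^2 - 7*n + 10) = (n - 5)*(n - 3)*(n - 2)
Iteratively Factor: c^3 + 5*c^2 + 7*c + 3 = (c + 1)*(c^2 + 4*c + 3) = (c + 1)*(c + 3)*(c + 1)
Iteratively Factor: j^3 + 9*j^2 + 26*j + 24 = (j + 3)*(j^2 + 6*j + 8) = (j + 3)*(j + 4)*(j + 2)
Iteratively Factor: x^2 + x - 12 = (x + 4)*(x - 3)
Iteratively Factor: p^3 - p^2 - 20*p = (p + 4)*(p^2 - 5*p) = (p - 5)*(p + 4)*(p)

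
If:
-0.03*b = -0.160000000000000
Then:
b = 5.33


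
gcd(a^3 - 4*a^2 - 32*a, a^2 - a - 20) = a + 4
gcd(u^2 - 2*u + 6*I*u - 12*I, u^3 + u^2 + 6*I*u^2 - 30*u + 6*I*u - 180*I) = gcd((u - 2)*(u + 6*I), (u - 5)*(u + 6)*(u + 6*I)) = u + 6*I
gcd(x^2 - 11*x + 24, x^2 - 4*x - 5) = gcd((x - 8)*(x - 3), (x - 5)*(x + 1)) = 1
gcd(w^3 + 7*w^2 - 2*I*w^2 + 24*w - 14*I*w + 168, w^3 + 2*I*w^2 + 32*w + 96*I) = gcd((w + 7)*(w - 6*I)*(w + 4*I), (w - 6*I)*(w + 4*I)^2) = w^2 - 2*I*w + 24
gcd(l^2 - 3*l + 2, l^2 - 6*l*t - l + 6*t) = l - 1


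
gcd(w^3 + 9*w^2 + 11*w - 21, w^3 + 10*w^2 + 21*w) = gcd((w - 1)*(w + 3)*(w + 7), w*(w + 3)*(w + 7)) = w^2 + 10*w + 21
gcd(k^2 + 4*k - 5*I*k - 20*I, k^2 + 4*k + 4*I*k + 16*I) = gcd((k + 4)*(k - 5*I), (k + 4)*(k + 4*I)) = k + 4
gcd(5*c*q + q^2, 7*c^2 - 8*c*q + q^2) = 1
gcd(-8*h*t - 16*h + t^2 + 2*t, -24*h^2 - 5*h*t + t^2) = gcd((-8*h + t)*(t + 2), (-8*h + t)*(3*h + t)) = -8*h + t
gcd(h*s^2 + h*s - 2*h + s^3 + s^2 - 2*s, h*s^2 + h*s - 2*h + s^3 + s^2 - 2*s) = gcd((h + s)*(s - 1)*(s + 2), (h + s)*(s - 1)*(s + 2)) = h*s^2 + h*s - 2*h + s^3 + s^2 - 2*s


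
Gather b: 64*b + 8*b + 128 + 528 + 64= 72*b + 720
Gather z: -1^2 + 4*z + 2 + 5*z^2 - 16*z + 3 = 5*z^2 - 12*z + 4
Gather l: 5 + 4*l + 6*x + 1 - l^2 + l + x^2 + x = -l^2 + 5*l + x^2 + 7*x + 6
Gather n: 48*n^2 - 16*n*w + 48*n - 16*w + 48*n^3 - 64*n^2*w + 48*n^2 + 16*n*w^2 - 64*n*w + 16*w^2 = 48*n^3 + n^2*(96 - 64*w) + n*(16*w^2 - 80*w + 48) + 16*w^2 - 16*w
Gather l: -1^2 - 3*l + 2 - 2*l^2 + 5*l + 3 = -2*l^2 + 2*l + 4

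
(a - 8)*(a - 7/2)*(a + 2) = a^3 - 19*a^2/2 + 5*a + 56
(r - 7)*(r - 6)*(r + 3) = r^3 - 10*r^2 + 3*r + 126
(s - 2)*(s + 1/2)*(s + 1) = s^3 - s^2/2 - 5*s/2 - 1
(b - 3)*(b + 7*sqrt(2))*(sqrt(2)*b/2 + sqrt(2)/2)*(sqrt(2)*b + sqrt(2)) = b^4 - b^3 + 7*sqrt(2)*b^3 - 7*sqrt(2)*b^2 - 5*b^2 - 35*sqrt(2)*b - 3*b - 21*sqrt(2)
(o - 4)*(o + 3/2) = o^2 - 5*o/2 - 6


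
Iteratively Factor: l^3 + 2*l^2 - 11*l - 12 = (l + 4)*(l^2 - 2*l - 3) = (l + 1)*(l + 4)*(l - 3)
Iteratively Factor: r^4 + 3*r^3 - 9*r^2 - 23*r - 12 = (r + 4)*(r^3 - r^2 - 5*r - 3) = (r + 1)*(r + 4)*(r^2 - 2*r - 3) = (r + 1)^2*(r + 4)*(r - 3)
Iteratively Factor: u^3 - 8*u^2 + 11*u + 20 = (u - 4)*(u^2 - 4*u - 5) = (u - 4)*(u + 1)*(u - 5)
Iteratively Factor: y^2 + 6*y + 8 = (y + 2)*(y + 4)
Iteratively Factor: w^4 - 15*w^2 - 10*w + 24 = (w + 3)*(w^3 - 3*w^2 - 6*w + 8) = (w - 1)*(w + 3)*(w^2 - 2*w - 8) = (w - 1)*(w + 2)*(w + 3)*(w - 4)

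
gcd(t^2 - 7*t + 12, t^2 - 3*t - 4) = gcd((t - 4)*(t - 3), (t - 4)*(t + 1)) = t - 4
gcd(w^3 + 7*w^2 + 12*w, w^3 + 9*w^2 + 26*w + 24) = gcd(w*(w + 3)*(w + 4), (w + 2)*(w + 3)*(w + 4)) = w^2 + 7*w + 12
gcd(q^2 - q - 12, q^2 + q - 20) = q - 4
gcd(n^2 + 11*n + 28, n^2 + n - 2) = 1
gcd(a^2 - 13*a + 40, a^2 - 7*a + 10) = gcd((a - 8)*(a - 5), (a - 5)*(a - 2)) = a - 5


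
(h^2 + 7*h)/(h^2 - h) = (h + 7)/(h - 1)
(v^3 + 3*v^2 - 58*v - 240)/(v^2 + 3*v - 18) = (v^2 - 3*v - 40)/(v - 3)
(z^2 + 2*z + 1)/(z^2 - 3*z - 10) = (z^2 + 2*z + 1)/(z^2 - 3*z - 10)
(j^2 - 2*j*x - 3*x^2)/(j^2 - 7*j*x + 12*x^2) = (-j - x)/(-j + 4*x)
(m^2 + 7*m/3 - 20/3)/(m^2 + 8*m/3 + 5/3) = (3*m^2 + 7*m - 20)/(3*m^2 + 8*m + 5)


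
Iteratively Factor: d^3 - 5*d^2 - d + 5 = (d - 1)*(d^2 - 4*d - 5) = (d - 5)*(d - 1)*(d + 1)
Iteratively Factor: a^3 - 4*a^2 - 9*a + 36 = (a - 4)*(a^2 - 9) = (a - 4)*(a - 3)*(a + 3)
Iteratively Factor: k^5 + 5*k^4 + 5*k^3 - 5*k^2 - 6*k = (k + 2)*(k^4 + 3*k^3 - k^2 - 3*k) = (k + 2)*(k + 3)*(k^3 - k) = (k - 1)*(k + 2)*(k + 3)*(k^2 + k) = k*(k - 1)*(k + 2)*(k + 3)*(k + 1)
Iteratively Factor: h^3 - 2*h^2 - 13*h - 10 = (h - 5)*(h^2 + 3*h + 2) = (h - 5)*(h + 2)*(h + 1)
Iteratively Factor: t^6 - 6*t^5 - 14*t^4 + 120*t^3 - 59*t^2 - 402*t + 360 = (t - 3)*(t^5 - 3*t^4 - 23*t^3 + 51*t^2 + 94*t - 120) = (t - 3)*(t + 4)*(t^4 - 7*t^3 + 5*t^2 + 31*t - 30) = (t - 5)*(t - 3)*(t + 4)*(t^3 - 2*t^2 - 5*t + 6) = (t - 5)*(t - 3)*(t - 1)*(t + 4)*(t^2 - t - 6) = (t - 5)*(t - 3)*(t - 1)*(t + 2)*(t + 4)*(t - 3)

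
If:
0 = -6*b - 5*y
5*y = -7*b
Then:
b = 0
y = 0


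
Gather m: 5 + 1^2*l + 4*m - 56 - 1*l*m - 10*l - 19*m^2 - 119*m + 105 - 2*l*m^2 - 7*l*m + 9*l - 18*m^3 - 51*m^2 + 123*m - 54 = -18*m^3 + m^2*(-2*l - 70) + m*(8 - 8*l)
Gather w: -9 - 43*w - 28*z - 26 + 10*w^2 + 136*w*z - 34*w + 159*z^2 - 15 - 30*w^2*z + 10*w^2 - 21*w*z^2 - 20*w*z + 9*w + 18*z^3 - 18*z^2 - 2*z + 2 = w^2*(20 - 30*z) + w*(-21*z^2 + 116*z - 68) + 18*z^3 + 141*z^2 - 30*z - 48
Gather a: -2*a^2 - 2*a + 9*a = -2*a^2 + 7*a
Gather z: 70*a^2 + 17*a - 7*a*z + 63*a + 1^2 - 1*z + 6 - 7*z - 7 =70*a^2 + 80*a + z*(-7*a - 8)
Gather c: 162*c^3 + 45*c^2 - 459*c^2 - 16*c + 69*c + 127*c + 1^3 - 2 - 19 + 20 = 162*c^3 - 414*c^2 + 180*c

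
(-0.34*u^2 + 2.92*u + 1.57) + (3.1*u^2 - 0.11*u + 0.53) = 2.76*u^2 + 2.81*u + 2.1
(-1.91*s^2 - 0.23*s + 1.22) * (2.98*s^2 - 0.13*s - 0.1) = -5.6918*s^4 - 0.4371*s^3 + 3.8565*s^2 - 0.1356*s - 0.122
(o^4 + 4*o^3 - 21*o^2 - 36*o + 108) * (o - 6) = o^5 - 2*o^4 - 45*o^3 + 90*o^2 + 324*o - 648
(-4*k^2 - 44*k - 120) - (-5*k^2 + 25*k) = k^2 - 69*k - 120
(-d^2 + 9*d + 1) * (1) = -d^2 + 9*d + 1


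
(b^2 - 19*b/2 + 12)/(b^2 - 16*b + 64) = (b - 3/2)/(b - 8)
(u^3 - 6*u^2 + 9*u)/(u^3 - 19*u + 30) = u*(u - 3)/(u^2 + 3*u - 10)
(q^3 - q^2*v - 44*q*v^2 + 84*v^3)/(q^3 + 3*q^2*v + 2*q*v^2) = (q^3 - q^2*v - 44*q*v^2 + 84*v^3)/(q*(q^2 + 3*q*v + 2*v^2))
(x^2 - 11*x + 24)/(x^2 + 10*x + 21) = (x^2 - 11*x + 24)/(x^2 + 10*x + 21)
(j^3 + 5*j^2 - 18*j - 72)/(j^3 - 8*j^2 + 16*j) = (j^2 + 9*j + 18)/(j*(j - 4))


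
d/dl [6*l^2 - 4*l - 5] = 12*l - 4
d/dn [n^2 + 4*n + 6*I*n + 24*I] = 2*n + 4 + 6*I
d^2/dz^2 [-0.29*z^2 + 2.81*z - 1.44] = -0.580000000000000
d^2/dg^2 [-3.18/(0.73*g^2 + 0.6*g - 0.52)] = (3.389244*g^2 + 2.78568*g - 3.18*(1.46*g + 0.6)*(2.92*g + 1.2) - 2.414256)/(0.73*g^2 + 0.6*g - 0.52)^3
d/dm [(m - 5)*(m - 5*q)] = 2*m - 5*q - 5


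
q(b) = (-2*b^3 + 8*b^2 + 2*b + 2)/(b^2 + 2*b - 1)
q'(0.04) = -8.02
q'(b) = (-2*b - 2)*(-2*b^3 + 8*b^2 + 2*b + 2)/(b^2 + 2*b - 1)^2 + (-6*b^2 + 16*b + 2)/(b^2 + 2*b - 1)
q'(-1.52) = 29.43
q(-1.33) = -9.62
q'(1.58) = -1.46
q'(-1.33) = 19.17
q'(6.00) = -1.69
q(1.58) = 3.70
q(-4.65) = 32.39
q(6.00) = -2.77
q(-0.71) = -2.78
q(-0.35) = -1.50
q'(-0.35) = 1.51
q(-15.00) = 43.93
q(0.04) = -2.28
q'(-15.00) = -1.85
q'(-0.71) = 5.62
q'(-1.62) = 37.98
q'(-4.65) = 3.03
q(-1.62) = -17.49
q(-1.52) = -14.15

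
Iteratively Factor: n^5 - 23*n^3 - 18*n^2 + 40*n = (n - 5)*(n^4 + 5*n^3 + 2*n^2 - 8*n) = (n - 5)*(n + 4)*(n^3 + n^2 - 2*n) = n*(n - 5)*(n + 4)*(n^2 + n - 2) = n*(n - 5)*(n - 1)*(n + 4)*(n + 2)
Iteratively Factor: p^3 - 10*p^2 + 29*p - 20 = (p - 5)*(p^2 - 5*p + 4) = (p - 5)*(p - 4)*(p - 1)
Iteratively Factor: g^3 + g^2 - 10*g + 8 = (g - 2)*(g^2 + 3*g - 4) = (g - 2)*(g - 1)*(g + 4)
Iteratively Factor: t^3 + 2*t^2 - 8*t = (t - 2)*(t^2 + 4*t) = t*(t - 2)*(t + 4)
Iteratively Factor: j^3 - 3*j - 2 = (j + 1)*(j^2 - j - 2) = (j + 1)^2*(j - 2)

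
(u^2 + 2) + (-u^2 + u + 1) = u + 3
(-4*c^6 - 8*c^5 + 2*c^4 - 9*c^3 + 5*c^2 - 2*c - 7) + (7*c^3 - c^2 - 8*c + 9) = -4*c^6 - 8*c^5 + 2*c^4 - 2*c^3 + 4*c^2 - 10*c + 2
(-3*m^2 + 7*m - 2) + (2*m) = -3*m^2 + 9*m - 2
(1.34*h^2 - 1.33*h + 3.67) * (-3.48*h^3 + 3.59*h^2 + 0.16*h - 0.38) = -4.6632*h^5 + 9.439*h^4 - 17.3319*h^3 + 12.4533*h^2 + 1.0926*h - 1.3946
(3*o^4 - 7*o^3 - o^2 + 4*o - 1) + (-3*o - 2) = 3*o^4 - 7*o^3 - o^2 + o - 3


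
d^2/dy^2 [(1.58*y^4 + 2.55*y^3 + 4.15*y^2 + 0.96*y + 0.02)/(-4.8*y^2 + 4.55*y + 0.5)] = (-72.8063999999999*y^6 + 207.0432*y^5 - 173.5077*y^4 - 400.84355*y^3 - 102.0723*y^2 - 15.0282*y + 1.3689)/(110.592*y^6 - 314.496*y^5 + 263.556*y^4 - 28.676375*y^3 - 27.45375*y^2 - 3.4125*y - 0.125)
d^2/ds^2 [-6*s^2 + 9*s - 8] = -12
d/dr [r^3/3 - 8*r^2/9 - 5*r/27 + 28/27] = r^2 - 16*r/9 - 5/27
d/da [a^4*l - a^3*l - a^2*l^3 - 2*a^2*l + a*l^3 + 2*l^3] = l*(4*a^3 - 3*a^2 - 2*a*l^2 - 4*a + l^2)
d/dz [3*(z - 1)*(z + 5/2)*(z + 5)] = 9*z^2 + 39*z + 15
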